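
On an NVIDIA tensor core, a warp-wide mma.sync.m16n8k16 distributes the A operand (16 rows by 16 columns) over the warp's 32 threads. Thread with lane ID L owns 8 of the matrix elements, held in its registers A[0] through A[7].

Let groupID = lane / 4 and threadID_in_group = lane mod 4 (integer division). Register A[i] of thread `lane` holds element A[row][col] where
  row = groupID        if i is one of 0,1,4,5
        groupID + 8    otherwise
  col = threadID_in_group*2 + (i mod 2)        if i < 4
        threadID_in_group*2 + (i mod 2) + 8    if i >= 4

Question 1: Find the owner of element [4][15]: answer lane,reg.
19,5

r=4→G=4,rhi=0  c=15→chi=1,T=3,p=1
L=4*4+3=19  i=1*4+0*2+1=5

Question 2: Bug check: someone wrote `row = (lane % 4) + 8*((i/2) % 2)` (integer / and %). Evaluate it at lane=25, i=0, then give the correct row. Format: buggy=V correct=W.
`(lane % 4) + 8*((i/2) % 2)`[25,0]->1
L=25->gid=25>>2=6, tid=25&3=1
[0]->row 6+0=6  col 1·2+0+0=2
row: 1 vs 6

buggy=1 correct=6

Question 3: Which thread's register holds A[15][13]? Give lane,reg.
r: 15->gid=7,r8=1  c: 13->c8=1,tid=2,i&1=1
L=7*4+2=30  i=1*4+1*2+1=7

30,7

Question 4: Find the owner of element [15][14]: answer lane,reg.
r=15⇒gr=7,Rb=1  c=14⇒Cb=1,th=3,odd=0
L=7*4+3=31  i=1*4+1*2+0=6

31,6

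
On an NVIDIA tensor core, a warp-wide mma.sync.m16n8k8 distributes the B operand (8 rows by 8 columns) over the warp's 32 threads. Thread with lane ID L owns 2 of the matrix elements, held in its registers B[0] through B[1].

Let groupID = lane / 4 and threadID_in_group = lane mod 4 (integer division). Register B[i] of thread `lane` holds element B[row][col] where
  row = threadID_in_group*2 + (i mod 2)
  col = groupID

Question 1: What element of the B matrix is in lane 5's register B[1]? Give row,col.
lane 5->5/4=1, 5 mod 4=1
i=1  r:2·1+1->3  c:1

3,1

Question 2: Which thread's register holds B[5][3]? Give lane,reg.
14,1

c=3⇒gr=3  r=5⇒th=2,odd=1
L=3*4+2=14  i=1=1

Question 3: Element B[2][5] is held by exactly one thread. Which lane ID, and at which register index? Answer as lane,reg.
c: 5->gid=5  r: 2->tid=1,i&1=0
L=5*4+1=21  i=0=0

21,0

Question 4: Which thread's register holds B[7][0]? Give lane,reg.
c=0->g=0  r=7->t=3,b0=1
L=0*4+3=3  i=1=1

3,1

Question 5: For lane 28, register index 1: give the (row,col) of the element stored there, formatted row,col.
1,7

lane 28→28/4=7, 28 mod 4=0
i=1  r:2·0+1→1  c:7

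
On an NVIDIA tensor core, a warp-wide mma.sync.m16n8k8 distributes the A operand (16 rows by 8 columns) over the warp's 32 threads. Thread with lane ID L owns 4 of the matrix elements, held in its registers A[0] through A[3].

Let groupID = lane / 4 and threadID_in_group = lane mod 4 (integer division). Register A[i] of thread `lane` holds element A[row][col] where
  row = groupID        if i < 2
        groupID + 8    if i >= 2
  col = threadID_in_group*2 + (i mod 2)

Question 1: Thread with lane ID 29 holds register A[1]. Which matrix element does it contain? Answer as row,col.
lane 29⇒29/4=7, 29 mod 4=1
i=1  r:7+0⇒7  c:2·1+1⇒3

7,3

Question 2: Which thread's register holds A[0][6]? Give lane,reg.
3,0

r=0⇒gr=0,Rb=0  c=6⇒th=3,odd=0
L=0*4+3=3  i=0*2+0=0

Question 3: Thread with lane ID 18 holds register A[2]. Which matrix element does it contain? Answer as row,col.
L=18→G=18>>2=4, T=18&3=2
[2]→row 4+8=12  col 2·2+0=4

12,4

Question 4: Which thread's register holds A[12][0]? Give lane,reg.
r=12→G=4,rhi=1  c=0→T=0,p=0
L=4*4+0=16  i=1*2+0=2

16,2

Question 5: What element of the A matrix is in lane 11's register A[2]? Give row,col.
11: G=2,T=3
[2] (2+8,3*2+0) = (10,6)

10,6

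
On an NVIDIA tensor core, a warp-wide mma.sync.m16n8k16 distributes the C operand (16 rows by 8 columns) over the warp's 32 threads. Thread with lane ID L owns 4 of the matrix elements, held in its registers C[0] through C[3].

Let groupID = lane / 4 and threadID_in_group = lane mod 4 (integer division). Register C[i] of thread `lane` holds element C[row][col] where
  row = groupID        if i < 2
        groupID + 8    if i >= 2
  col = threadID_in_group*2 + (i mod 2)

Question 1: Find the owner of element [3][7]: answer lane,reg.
15,1

r=3->g=3,rb=0  c=7->t=3,b0=1
L=3*4+3=15  i=0*2+1=1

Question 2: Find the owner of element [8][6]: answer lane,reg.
3,2

r=8→G=0,rhi=1  c=6→T=3,p=0
L=0*4+3=3  i=1*2+0=2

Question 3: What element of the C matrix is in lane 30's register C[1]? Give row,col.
7,5

lane 30: G=7 (30/4), T=2 (30%4)
i=1: r=7+0=7, c=2*2+1=5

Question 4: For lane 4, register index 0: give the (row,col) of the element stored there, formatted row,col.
1,0

L=4→G=4>>2=1, T=4&3=0
[0]→row 1+0=1  col 0·2+0=0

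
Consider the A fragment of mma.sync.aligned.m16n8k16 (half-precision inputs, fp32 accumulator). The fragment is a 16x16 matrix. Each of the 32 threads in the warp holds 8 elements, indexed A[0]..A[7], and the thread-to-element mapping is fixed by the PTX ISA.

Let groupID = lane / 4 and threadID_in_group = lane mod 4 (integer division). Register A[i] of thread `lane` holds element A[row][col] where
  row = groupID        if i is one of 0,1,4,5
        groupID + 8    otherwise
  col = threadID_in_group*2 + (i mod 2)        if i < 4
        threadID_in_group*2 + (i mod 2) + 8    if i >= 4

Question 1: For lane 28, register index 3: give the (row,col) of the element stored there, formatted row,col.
15,1

lane 28⇒28/4=7, 28 mod 4=0
i=3  r:7+8⇒15  c:2·0+1+0⇒1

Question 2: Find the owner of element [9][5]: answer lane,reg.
r:9=>grp=1,rB=1  c:5=>cB=0,tig=2,lo=1
L=1*4+2=6  i=0*4+1*2+1=3

6,3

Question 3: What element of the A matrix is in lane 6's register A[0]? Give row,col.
1,4

lane 6→6/4=1, 6 mod 4=2
i=0  r:1+0→1  c:2·2+0+0→4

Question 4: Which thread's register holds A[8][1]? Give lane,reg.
r: 8->gid=0,r8=1  c: 1->c8=0,tid=0,i&1=1
L=0*4+0=0  i=0*4+1*2+1=3

0,3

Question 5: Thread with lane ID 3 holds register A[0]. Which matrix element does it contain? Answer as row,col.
0,6

lane 3: g=0 (3/4), t=3 (3%4)
i=0: r=0+0=0, c=3*2+0+0=6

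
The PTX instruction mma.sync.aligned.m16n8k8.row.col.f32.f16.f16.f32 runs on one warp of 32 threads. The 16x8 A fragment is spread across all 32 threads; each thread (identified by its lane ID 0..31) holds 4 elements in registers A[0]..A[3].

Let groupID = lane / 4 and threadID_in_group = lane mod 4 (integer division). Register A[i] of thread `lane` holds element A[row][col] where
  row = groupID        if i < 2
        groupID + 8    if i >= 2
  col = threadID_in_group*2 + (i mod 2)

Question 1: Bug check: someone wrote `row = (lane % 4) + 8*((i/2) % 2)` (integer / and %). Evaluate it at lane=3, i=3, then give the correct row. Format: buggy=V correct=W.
buggy=11 correct=8

`(lane % 4) + 8*((i/2) % 2)`[3,3]->11
lane 3: g=0 (3/4), t=3 (3%4)
i=3: r=0+8=8, c=3*2+1=7
row: 11 vs 8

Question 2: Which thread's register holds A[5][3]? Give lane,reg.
r: 5->gid=5,r8=0  c: 3->tid=1,i&1=1
L=5*4+1=21  i=0*2+1=1

21,1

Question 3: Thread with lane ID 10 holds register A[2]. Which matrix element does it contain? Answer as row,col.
lane 10=>10/4=2, 10 mod 4=2
i=2  r:2+8=>10  c:2·2+0=>4

10,4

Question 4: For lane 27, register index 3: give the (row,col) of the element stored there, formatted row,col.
14,7

lane 27: G=6 (27/4), T=3 (27%4)
i=3: r=6+8=14, c=3*2+1=7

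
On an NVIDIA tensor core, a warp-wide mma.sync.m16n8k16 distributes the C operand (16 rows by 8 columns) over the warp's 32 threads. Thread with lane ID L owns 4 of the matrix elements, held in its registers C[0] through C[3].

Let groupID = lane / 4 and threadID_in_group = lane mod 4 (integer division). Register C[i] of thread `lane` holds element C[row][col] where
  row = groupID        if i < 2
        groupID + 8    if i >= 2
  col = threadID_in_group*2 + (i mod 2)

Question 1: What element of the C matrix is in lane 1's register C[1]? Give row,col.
0,3

1: gid=0,tid=1
[1] (0+0,1*2+1) = (0,3)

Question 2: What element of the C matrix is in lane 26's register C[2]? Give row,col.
lane 26: gid=6 (26/4), tid=2 (26%4)
i=2: r=6+8=14, c=2*2+0=4

14,4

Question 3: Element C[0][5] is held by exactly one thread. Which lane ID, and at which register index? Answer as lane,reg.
r=0->g=0,rb=0  c=5->t=2,b0=1
L=0*4+2=2  i=0*2+1=1

2,1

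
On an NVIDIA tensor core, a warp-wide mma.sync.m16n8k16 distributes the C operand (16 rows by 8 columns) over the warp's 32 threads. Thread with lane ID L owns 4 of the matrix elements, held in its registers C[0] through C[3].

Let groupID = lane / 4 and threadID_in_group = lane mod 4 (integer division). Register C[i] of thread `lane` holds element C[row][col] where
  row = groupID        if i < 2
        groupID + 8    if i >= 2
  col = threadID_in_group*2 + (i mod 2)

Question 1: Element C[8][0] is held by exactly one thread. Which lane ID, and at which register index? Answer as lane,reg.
r=8→G=0,rhi=1  c=0→T=0,p=0
L=0*4+0=0  i=1*2+0=2

0,2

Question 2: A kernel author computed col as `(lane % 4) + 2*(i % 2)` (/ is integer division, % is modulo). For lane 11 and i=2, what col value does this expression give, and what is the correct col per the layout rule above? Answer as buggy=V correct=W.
`(lane % 4) + 2*(i % 2)`[11,2]→3
lane 11: G=2 (11/4), T=3 (11%4)
i=2: r=2+8=10, c=3*2+0=6
col: 3 vs 6

buggy=3 correct=6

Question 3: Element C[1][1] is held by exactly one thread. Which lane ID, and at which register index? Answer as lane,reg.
r=1⇒gr=1,Rb=0  c=1⇒th=0,odd=1
L=1*4+0=4  i=0*2+1=1

4,1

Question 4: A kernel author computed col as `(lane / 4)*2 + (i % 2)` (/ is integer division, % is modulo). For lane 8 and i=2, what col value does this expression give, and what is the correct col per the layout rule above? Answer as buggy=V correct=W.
`(lane / 4)*2 + (i % 2)`[8,2]=>4
L=8=>grp=8>>2=2, tig=8&3=0
[2]=>row 2+8=10  col 0·2+0=0
col: 4 vs 0

buggy=4 correct=0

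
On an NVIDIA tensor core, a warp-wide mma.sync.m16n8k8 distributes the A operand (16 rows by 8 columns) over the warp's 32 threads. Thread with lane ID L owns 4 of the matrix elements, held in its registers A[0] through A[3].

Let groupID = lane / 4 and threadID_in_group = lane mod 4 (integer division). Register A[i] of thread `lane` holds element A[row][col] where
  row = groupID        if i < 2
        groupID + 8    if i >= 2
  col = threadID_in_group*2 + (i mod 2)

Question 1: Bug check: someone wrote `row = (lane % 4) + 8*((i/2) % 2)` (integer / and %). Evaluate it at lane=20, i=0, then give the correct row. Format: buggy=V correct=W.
buggy=0 correct=5

`(lane % 4) + 8*((i/2) % 2)`[20,0]->0
L=20->gid=20>>2=5, tid=20&3=0
[0]->row 5+0=5  col 0·2+0=0
row: 0 vs 5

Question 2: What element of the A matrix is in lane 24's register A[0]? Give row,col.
lane 24->24/4=6, 24 mod 4=0
i=0  r:6+0->6  c:2·0+0->0

6,0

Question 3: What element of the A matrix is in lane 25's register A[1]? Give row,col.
6,3

L=25=>grp=25>>2=6, tig=25&3=1
[1]=>row 6+0=6  col 1·2+1=3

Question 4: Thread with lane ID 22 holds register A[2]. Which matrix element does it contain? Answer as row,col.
13,4

lane 22: gid=5 (22/4), tid=2 (22%4)
i=2: r=5+8=13, c=2*2+0=4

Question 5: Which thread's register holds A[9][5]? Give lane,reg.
6,3

r: 9->gid=1,r8=1  c: 5->tid=2,i&1=1
L=1*4+2=6  i=1*2+1=3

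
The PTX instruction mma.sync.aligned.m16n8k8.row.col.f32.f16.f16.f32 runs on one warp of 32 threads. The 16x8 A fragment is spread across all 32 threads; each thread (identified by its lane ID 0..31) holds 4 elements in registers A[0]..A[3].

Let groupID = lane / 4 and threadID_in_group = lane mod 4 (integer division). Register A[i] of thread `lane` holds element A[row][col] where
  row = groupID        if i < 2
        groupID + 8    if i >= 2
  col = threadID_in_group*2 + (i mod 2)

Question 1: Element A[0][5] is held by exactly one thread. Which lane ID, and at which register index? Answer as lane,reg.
r=0⇒gr=0,Rb=0  c=5⇒th=2,odd=1
L=0*4+2=2  i=0*2+1=1

2,1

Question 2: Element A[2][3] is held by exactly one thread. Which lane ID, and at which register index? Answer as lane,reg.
r=2→G=2,rhi=0  c=3→T=1,p=1
L=2*4+1=9  i=0*2+1=1

9,1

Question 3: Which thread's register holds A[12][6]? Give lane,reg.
r: 12->gid=4,r8=1  c: 6->tid=3,i&1=0
L=4*4+3=19  i=1*2+0=2

19,2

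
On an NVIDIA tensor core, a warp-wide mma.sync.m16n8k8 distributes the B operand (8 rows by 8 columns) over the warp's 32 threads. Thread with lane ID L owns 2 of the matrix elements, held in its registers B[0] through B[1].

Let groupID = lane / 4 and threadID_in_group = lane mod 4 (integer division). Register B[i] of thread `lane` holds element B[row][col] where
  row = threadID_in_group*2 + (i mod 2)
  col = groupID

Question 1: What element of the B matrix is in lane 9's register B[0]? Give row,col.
2,2

L=9→G=9>>2=2, T=9&3=1
[0]→row 1·2+0=2  col G=2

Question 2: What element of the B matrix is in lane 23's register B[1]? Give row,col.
7,5

lane 23=>23/4=5, 23 mod 4=3
i=1  r:2·3+1=>7  c:5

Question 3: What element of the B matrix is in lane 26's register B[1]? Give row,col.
26: gid=6,tid=2
[1] (2*2+1,6) = (5,6)

5,6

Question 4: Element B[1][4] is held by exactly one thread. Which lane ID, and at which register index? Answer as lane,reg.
16,1

c:4=>grp=4  r:1=>tig=0,lo=1
L=4*4+0=16  i=1=1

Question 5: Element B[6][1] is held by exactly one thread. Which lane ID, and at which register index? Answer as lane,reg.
c=1→G=1  r=6→T=3,p=0
L=1*4+3=7  i=0=0

7,0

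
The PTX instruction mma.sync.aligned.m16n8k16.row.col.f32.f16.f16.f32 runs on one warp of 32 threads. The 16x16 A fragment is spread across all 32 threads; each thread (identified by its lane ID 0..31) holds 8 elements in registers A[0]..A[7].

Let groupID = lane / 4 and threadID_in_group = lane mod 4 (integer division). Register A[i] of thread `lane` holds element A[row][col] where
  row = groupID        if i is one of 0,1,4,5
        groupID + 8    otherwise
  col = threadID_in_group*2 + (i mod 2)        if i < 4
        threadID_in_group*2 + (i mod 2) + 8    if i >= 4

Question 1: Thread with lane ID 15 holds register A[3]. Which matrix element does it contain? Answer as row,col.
lane 15->15/4=3, 15 mod 4=3
i=3  r:3+8->11  c:2·3+1+0->7

11,7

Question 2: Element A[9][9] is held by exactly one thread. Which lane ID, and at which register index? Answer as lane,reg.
r=9->g=1,rb=1  c=9->cb=1,t=0,b0=1
L=1*4+0=4  i=1*4+1*2+1=7

4,7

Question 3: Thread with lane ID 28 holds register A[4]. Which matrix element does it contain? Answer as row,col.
7,8

lane 28: G=7 (28/4), T=0 (28%4)
i=4: r=7+0=7, c=0*2+0+8=8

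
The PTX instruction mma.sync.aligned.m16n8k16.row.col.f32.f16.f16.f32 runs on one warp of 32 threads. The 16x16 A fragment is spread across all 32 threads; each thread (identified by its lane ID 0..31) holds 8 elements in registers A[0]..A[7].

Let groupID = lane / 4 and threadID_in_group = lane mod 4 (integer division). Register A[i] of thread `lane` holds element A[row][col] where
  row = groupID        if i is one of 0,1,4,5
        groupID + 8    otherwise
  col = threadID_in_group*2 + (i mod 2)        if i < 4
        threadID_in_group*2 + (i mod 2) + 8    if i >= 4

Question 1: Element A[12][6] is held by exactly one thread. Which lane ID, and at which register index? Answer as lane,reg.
19,2

r: 12->gid=4,r8=1  c: 6->c8=0,tid=3,i&1=0
L=4*4+3=19  i=0*4+1*2+0=2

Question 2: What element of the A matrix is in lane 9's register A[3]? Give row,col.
10,3

9: G=2,T=1
[3] (2+8,1*2+1+0) = (10,3)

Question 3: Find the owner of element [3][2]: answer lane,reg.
r=3->g=3,rb=0  c=2->cb=0,t=1,b0=0
L=3*4+1=13  i=0*4+0*2+0=0

13,0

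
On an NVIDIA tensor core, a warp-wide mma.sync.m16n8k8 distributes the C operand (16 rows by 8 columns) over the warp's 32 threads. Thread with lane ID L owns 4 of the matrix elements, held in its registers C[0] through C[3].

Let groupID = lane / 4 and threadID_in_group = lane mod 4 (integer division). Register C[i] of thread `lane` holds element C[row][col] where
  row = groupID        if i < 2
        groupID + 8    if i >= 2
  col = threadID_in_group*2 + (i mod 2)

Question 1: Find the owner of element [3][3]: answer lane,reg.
13,1

r:3=>grp=3,rB=0  c:3=>tig=1,lo=1
L=3*4+1=13  i=0*2+1=1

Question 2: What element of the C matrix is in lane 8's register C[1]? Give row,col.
L=8⇒gr=8>>2=2, th=8&3=0
[1]⇒row 2+0=2  col 0·2+1=1

2,1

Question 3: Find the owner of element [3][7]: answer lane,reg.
r:3=>grp=3,rB=0  c:7=>tig=3,lo=1
L=3*4+3=15  i=0*2+1=1

15,1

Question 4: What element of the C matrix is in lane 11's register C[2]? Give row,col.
10,6

lane 11→11/4=2, 11 mod 4=3
i=2  r:2+8→10  c:2·3+0→6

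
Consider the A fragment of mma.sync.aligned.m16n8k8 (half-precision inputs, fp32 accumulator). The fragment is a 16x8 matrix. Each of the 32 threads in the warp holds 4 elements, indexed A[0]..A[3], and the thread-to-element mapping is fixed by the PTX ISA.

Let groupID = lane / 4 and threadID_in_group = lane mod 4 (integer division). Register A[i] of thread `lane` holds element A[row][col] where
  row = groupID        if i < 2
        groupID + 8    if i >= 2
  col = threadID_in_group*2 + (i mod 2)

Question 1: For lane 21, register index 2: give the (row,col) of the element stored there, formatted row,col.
13,2

lane 21→21/4=5, 21 mod 4=1
i=2  r:5+8→13  c:2·1+0→2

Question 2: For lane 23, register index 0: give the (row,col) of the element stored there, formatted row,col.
lane 23: gid=5 (23/4), tid=3 (23%4)
i=0: r=5+0=5, c=3*2+0=6

5,6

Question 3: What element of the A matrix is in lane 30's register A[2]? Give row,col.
15,4

lane 30⇒30/4=7, 30 mod 4=2
i=2  r:7+8⇒15  c:2·2+0⇒4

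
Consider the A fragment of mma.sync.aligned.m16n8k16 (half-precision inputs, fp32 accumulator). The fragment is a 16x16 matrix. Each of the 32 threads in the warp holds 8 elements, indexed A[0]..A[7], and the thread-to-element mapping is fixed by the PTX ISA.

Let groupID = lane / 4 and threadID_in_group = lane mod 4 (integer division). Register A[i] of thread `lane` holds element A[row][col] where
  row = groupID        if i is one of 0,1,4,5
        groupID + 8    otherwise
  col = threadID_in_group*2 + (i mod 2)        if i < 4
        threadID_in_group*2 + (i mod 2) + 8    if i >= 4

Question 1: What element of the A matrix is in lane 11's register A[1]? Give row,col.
2,7

L=11→G=11>>2=2, T=11&3=3
[1]→row 2+0=2  col 3·2+1+0=7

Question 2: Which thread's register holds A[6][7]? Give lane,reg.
r:6=>grp=6,rB=0  c:7=>cB=0,tig=3,lo=1
L=6*4+3=27  i=0*4+0*2+1=1

27,1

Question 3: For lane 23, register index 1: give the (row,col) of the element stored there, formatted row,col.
L=23=>grp=23>>2=5, tig=23&3=3
[1]=>row 5+0=5  col 3·2+1+0=7

5,7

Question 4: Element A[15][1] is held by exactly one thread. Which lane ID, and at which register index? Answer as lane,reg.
r:15=>grp=7,rB=1  c:1=>cB=0,tig=0,lo=1
L=7*4+0=28  i=0*4+1*2+1=3

28,3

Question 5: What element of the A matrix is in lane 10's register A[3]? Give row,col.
10: gid=2,tid=2
[3] (2+8,2*2+1+0) = (10,5)

10,5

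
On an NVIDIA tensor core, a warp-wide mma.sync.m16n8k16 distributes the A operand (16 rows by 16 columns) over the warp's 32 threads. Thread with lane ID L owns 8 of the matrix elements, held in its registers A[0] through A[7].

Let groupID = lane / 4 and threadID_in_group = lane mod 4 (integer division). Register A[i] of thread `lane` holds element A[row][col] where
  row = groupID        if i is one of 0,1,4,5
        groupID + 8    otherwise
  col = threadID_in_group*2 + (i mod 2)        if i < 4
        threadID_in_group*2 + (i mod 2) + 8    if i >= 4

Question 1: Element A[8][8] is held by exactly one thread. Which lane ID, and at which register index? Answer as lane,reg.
r:8=>grp=0,rB=1  c:8=>cB=1,tig=0,lo=0
L=0*4+0=0  i=1*4+1*2+0=6

0,6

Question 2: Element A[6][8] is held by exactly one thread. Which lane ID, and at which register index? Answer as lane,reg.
r=6→G=6,rhi=0  c=8→chi=1,T=0,p=0
L=6*4+0=24  i=1*4+0*2+0=4

24,4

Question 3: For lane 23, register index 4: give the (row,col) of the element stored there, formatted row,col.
L=23→G=23>>2=5, T=23&3=3
[4]→row 5+0=5  col 3·2+0+8=14

5,14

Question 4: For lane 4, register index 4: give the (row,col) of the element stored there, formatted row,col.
L=4->gid=4>>2=1, tid=4&3=0
[4]->row 1+0=1  col 0·2+0+8=8

1,8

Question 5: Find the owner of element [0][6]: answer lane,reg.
r=0→G=0,rhi=0  c=6→chi=0,T=3,p=0
L=0*4+3=3  i=0*4+0*2+0=0

3,0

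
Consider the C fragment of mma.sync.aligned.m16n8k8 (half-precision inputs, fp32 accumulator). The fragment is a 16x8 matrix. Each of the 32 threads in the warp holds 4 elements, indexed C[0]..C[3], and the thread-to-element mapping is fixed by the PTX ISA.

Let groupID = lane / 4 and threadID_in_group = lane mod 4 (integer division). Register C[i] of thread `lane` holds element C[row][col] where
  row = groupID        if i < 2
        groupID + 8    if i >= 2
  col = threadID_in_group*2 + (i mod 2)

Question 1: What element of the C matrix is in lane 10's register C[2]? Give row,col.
10,4

10: gr=2,th=2
[2] (2+8,2*2+0) = (10,4)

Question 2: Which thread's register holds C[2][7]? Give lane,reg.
11,1

r=2→G=2,rhi=0  c=7→T=3,p=1
L=2*4+3=11  i=0*2+1=1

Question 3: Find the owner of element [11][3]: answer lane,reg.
13,3

r: 11->gid=3,r8=1  c: 3->tid=1,i&1=1
L=3*4+1=13  i=1*2+1=3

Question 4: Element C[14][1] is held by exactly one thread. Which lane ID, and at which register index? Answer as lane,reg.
24,3

r:14=>grp=6,rB=1  c:1=>tig=0,lo=1
L=6*4+0=24  i=1*2+1=3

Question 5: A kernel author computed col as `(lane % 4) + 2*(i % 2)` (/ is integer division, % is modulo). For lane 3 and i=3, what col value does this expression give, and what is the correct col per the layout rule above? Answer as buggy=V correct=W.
buggy=5 correct=7

`(lane % 4) + 2*(i % 2)`[3,3]=>5
lane 3=>3/4=0, 3 mod 4=3
i=3  r:0+8=>8  c:2·3+1=>7
col: 5 vs 7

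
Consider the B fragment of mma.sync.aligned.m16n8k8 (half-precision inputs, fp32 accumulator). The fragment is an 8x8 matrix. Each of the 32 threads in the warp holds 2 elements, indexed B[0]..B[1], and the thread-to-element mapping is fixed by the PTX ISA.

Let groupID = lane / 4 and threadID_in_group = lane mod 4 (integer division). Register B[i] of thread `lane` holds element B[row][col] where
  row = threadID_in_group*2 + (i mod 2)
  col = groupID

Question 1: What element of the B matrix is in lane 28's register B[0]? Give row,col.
28: G=7,T=0
[0] (0*2+0,7) = (0,7)

0,7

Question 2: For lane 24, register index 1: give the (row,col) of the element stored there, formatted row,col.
1,6

lane 24⇒24/4=6, 24 mod 4=0
i=1  r:2·0+1⇒1  c:6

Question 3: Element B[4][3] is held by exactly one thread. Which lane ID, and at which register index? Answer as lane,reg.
c: 3->gid=3  r: 4->tid=2,i&1=0
L=3*4+2=14  i=0=0

14,0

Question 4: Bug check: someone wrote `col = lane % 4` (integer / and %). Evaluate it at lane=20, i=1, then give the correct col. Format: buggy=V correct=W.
buggy=0 correct=5

`lane % 4`[20,1]⇒0
lane 20⇒20/4=5, 20 mod 4=0
i=1  r:2·0+1⇒1  c:5
col: 0 vs 5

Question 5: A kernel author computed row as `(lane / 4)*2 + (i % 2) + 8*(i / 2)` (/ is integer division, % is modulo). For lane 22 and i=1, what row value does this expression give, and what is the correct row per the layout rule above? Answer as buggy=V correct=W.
buggy=11 correct=5

`(lane / 4)*2 + (i % 2) + 8*(i / 2)`[22,1]=>11
lane 22=>22/4=5, 22 mod 4=2
i=1  r:2·2+1=>5  c:5
row: 11 vs 5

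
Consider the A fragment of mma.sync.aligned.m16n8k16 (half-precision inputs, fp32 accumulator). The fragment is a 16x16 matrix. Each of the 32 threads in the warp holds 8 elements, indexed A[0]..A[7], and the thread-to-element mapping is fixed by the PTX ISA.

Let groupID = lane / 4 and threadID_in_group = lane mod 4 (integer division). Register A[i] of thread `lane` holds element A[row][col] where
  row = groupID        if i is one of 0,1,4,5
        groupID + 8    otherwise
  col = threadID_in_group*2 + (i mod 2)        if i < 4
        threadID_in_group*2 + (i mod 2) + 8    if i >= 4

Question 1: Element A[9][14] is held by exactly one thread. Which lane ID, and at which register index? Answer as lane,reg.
7,6

r:9=>grp=1,rB=1  c:14=>cB=1,tig=3,lo=0
L=1*4+3=7  i=1*4+1*2+0=6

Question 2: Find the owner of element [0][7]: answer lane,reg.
3,1

r=0->g=0,rb=0  c=7->cb=0,t=3,b0=1
L=0*4+3=3  i=0*4+0*2+1=1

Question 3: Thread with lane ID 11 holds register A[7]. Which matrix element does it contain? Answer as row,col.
10,15

11: g=2,t=3
[7] (2+8,3*2+1+8) = (10,15)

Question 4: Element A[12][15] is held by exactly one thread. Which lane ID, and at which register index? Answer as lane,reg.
19,7

r=12->g=4,rb=1  c=15->cb=1,t=3,b0=1
L=4*4+3=19  i=1*4+1*2+1=7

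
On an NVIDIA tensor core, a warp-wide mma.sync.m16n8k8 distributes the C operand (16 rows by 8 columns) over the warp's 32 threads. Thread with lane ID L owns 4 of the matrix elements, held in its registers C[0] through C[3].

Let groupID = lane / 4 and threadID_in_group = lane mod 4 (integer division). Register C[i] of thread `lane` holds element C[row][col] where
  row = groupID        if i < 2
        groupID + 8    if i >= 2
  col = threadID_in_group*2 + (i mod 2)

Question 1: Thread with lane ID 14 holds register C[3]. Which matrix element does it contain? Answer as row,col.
14: gid=3,tid=2
[3] (3+8,2*2+1) = (11,5)

11,5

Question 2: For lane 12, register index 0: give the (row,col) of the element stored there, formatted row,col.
3,0

12: G=3,T=0
[0] (3+0,0*2+0) = (3,0)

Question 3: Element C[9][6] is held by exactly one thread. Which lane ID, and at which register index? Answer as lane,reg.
7,2

r=9→G=1,rhi=1  c=6→T=3,p=0
L=1*4+3=7  i=1*2+0=2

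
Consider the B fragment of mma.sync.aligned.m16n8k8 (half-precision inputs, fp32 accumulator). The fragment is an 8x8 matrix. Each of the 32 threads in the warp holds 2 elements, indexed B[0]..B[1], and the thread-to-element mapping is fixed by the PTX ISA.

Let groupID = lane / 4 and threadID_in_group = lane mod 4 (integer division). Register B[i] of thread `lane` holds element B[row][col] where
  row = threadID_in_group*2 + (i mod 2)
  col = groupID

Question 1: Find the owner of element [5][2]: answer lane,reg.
10,1

c=2->g=2  r=5->t=2,b0=1
L=2*4+2=10  i=1=1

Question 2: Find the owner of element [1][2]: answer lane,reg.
8,1

c=2⇒gr=2  r=1⇒th=0,odd=1
L=2*4+0=8  i=1=1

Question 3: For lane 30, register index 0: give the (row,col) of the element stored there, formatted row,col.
4,7

lane 30=>30/4=7, 30 mod 4=2
i=0  r:2·2+0=>4  c:7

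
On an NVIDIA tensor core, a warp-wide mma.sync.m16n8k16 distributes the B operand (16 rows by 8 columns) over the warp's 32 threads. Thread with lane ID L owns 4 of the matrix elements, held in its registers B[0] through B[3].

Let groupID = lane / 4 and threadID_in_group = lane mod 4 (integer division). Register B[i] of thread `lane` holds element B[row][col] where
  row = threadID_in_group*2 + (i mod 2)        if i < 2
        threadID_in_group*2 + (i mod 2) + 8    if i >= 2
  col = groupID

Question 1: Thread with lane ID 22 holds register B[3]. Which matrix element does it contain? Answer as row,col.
13,5

L=22->g=22>>2=5, t=22&3=2
[3]->row 2·2+1+8=13  col g=5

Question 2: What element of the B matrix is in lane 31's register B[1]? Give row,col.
7,7

31: grp=7,tig=3
[1] (3*2+1+0,7) = (7,7)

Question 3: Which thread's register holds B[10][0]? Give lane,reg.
c: 0->gid=0  r: 10->r8=1,tid=1,i&1=0
L=0*4+1=1  i=1*2+0=2

1,2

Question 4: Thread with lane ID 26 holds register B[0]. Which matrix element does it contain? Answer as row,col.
4,6

26: gid=6,tid=2
[0] (2*2+0+0,6) = (4,6)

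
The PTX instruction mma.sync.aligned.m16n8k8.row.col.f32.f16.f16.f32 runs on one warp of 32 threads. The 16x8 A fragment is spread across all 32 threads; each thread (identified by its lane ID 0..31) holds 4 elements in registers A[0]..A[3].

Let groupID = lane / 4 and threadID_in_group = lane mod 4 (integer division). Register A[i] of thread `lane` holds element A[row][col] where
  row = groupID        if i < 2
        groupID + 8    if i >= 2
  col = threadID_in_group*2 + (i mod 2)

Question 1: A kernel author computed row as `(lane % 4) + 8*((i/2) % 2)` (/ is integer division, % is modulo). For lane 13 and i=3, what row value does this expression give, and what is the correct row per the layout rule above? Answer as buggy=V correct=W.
`(lane % 4) + 8*((i/2) % 2)`[13,3]->9
L=13->g=13>>2=3, t=13&3=1
[3]->row 3+8=11  col 1·2+1=3
row: 9 vs 11

buggy=9 correct=11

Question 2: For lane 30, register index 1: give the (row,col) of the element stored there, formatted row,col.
lane 30=>30/4=7, 30 mod 4=2
i=1  r:7+0=>7  c:2·2+1=>5

7,5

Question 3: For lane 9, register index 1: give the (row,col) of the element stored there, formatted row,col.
L=9->gid=9>>2=2, tid=9&3=1
[1]->row 2+0=2  col 1·2+1=3

2,3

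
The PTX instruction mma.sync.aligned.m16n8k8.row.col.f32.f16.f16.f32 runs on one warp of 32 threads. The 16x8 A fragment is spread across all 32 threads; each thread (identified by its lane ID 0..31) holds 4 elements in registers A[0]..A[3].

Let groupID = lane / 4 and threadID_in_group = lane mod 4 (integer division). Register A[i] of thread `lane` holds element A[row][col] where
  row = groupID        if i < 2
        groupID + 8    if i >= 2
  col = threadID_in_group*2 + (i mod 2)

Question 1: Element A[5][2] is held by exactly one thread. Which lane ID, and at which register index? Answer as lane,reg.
21,0

r=5→G=5,rhi=0  c=2→T=1,p=0
L=5*4+1=21  i=0*2+0=0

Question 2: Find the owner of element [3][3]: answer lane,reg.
r: 3->gid=3,r8=0  c: 3->tid=1,i&1=1
L=3*4+1=13  i=0*2+1=1

13,1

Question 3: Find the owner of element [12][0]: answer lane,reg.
r:12=>grp=4,rB=1  c:0=>tig=0,lo=0
L=4*4+0=16  i=1*2+0=2

16,2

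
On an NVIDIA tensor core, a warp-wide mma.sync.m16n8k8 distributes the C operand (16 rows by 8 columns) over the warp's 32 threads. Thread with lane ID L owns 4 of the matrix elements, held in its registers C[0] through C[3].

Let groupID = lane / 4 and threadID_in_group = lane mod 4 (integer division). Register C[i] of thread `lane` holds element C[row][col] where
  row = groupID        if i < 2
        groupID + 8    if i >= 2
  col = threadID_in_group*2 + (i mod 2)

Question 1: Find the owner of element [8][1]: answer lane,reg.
0,3

r=8⇒gr=0,Rb=1  c=1⇒th=0,odd=1
L=0*4+0=0  i=1*2+1=3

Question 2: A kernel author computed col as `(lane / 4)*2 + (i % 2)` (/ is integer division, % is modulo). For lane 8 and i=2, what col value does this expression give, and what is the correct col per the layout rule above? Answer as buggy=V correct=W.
buggy=4 correct=0

`(lane / 4)*2 + (i % 2)`[8,2]->4
lane 8: g=2 (8/4), t=0 (8%4)
i=2: r=2+8=10, c=0*2+0=0
col: 4 vs 0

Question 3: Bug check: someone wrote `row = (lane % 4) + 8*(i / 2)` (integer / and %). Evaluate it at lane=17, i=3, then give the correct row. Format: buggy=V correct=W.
buggy=9 correct=12

`(lane % 4) + 8*(i / 2)`[17,3]=>9
lane 17: grp=4 (17/4), tig=1 (17%4)
i=3: r=4+8=12, c=1*2+1=3
row: 9 vs 12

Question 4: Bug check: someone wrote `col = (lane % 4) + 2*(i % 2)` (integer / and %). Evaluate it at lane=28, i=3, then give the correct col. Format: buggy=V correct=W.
buggy=2 correct=1

`(lane % 4) + 2*(i % 2)`[28,3]→2
lane 28→28/4=7, 28 mod 4=0
i=3  r:7+8→15  c:2·0+1→1
col: 2 vs 1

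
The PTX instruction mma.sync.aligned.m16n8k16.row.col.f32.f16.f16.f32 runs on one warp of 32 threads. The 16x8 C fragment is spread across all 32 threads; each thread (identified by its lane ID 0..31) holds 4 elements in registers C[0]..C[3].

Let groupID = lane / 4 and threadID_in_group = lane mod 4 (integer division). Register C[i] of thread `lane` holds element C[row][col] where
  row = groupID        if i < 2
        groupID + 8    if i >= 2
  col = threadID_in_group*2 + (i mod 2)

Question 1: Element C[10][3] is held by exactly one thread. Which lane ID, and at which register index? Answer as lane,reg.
r:10=>grp=2,rB=1  c:3=>tig=1,lo=1
L=2*4+1=9  i=1*2+1=3

9,3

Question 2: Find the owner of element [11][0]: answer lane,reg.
r=11⇒gr=3,Rb=1  c=0⇒th=0,odd=0
L=3*4+0=12  i=1*2+0=2

12,2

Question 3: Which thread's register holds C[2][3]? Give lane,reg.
9,1

r: 2->gid=2,r8=0  c: 3->tid=1,i&1=1
L=2*4+1=9  i=0*2+1=1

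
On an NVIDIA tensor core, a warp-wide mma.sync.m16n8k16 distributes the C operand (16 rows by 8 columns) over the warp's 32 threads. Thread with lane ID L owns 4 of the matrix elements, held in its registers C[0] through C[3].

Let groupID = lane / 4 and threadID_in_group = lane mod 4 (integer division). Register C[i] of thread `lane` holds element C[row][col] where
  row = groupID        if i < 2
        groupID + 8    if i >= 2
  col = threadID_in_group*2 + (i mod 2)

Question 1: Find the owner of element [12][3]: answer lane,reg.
17,3

r=12->g=4,rb=1  c=3->t=1,b0=1
L=4*4+1=17  i=1*2+1=3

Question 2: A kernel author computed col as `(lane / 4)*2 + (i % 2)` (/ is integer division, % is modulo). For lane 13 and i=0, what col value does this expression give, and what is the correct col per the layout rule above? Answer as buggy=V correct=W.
buggy=6 correct=2

`(lane / 4)*2 + (i % 2)`[13,0]->6
lane 13->13/4=3, 13 mod 4=1
i=0  r:3+0->3  c:2·1+0->2
col: 6 vs 2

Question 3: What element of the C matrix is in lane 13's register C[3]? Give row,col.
11,3

13: g=3,t=1
[3] (3+8,1*2+1) = (11,3)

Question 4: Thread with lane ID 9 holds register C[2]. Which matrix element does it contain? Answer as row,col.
10,2

9: gid=2,tid=1
[2] (2+8,1*2+0) = (10,2)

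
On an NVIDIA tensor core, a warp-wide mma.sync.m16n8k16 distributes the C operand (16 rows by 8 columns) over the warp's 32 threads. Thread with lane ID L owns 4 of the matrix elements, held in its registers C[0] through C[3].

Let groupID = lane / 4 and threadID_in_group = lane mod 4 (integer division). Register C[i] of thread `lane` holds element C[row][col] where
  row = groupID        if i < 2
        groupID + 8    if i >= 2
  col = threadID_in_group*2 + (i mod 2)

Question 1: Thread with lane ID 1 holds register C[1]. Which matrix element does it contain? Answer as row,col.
0,3

L=1->gid=1>>2=0, tid=1&3=1
[1]->row 0+0=0  col 1·2+1=3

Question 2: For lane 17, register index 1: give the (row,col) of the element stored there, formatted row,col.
lane 17: g=4 (17/4), t=1 (17%4)
i=1: r=4+0=4, c=1*2+1=3

4,3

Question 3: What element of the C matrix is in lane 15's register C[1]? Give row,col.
3,7

lane 15→15/4=3, 15 mod 4=3
i=1  r:3+0→3  c:2·3+1→7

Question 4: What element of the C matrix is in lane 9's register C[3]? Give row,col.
lane 9: gid=2 (9/4), tid=1 (9%4)
i=3: r=2+8=10, c=1*2+1=3

10,3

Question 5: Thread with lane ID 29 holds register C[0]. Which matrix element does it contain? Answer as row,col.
29: grp=7,tig=1
[0] (7+0,1*2+0) = (7,2)

7,2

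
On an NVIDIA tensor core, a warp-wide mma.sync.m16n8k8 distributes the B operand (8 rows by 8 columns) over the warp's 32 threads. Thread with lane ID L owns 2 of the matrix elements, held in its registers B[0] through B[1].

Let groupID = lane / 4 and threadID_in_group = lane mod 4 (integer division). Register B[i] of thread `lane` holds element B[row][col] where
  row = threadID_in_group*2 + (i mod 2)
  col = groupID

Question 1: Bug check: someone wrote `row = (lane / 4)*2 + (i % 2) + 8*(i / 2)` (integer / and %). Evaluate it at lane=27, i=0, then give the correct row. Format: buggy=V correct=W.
`(lane / 4)*2 + (i % 2) + 8*(i / 2)`[27,0]⇒12
lane 27: gr=6 (27/4), th=3 (27%4)
i=0: r=3*2+0=6, c=gr=6
row: 12 vs 6

buggy=12 correct=6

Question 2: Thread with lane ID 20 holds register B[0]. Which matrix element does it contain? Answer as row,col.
0,5

lane 20: G=5 (20/4), T=0 (20%4)
i=0: r=0*2+0=0, c=G=5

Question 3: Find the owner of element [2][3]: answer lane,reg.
c=3⇒gr=3  r=2⇒th=1,odd=0
L=3*4+1=13  i=0=0

13,0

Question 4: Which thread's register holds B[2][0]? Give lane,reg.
c=0⇒gr=0  r=2⇒th=1,odd=0
L=0*4+1=1  i=0=0

1,0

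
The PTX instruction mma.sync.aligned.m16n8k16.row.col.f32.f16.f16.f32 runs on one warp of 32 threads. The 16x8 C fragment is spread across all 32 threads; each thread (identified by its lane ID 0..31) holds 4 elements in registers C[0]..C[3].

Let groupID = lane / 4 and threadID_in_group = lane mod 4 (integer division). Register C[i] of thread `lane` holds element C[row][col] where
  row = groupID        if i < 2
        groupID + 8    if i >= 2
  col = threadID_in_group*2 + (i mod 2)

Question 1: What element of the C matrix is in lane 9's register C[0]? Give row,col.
L=9=>grp=9>>2=2, tig=9&3=1
[0]=>row 2+0=2  col 1·2+0=2

2,2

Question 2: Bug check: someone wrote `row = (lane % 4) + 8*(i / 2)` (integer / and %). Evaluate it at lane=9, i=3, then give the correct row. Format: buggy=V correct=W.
`(lane % 4) + 8*(i / 2)`[9,3]->9
9: g=2,t=1
[3] (2+8,1*2+1) = (10,3)
row: 9 vs 10

buggy=9 correct=10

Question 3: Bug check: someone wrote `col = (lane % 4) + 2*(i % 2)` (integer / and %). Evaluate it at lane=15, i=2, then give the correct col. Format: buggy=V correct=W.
buggy=3 correct=6

`(lane % 4) + 2*(i % 2)`[15,2]→3
lane 15→15/4=3, 15 mod 4=3
i=2  r:3+8→11  c:2·3+0→6
col: 3 vs 6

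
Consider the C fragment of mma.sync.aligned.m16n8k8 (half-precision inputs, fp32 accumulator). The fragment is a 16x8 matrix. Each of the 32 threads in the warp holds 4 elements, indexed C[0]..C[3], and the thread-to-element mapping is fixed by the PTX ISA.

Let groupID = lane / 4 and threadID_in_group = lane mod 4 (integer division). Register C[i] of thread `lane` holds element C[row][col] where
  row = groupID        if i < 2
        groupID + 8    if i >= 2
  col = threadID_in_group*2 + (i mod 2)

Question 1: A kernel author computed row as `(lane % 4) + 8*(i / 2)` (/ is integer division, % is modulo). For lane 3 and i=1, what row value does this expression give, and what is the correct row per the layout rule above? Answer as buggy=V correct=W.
buggy=3 correct=0

`(lane % 4) + 8*(i / 2)`[3,1]->3
L=3->gid=3>>2=0, tid=3&3=3
[1]->row 0+0=0  col 3·2+1=7
row: 3 vs 0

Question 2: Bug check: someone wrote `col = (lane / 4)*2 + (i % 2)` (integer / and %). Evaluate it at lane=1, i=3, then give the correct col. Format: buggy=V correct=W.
`(lane / 4)*2 + (i % 2)`[1,3]->1
lane 1: gid=0 (1/4), tid=1 (1%4)
i=3: r=0+8=8, c=1*2+1=3
col: 1 vs 3

buggy=1 correct=3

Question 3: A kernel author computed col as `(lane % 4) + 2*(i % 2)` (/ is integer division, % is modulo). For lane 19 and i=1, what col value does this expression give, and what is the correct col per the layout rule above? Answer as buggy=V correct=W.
`(lane % 4) + 2*(i % 2)`[19,1]→5
19: G=4,T=3
[1] (4+0,3*2+1) = (4,7)
col: 5 vs 7

buggy=5 correct=7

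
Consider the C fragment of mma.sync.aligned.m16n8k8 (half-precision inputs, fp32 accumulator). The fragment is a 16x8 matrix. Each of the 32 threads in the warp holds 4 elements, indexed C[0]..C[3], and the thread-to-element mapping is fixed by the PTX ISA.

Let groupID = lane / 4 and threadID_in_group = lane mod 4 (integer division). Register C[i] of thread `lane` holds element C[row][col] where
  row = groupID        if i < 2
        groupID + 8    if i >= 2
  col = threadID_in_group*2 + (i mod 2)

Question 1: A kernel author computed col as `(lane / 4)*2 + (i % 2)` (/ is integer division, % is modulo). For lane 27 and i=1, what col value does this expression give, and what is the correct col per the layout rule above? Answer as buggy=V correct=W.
`(lane / 4)*2 + (i % 2)`[27,1]⇒13
27: gr=6,th=3
[1] (6+0,3*2+1) = (6,7)
col: 13 vs 7

buggy=13 correct=7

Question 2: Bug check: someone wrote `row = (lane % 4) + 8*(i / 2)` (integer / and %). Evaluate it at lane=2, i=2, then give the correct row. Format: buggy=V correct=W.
buggy=10 correct=8

`(lane % 4) + 8*(i / 2)`[2,2]->10
2: g=0,t=2
[2] (0+8,2*2+0) = (8,4)
row: 10 vs 8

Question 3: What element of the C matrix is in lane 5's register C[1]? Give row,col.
lane 5: G=1 (5/4), T=1 (5%4)
i=1: r=1+0=1, c=1*2+1=3

1,3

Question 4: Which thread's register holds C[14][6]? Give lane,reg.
r=14->g=6,rb=1  c=6->t=3,b0=0
L=6*4+3=27  i=1*2+0=2

27,2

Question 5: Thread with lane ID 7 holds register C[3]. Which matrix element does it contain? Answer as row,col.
9,7

7: grp=1,tig=3
[3] (1+8,3*2+1) = (9,7)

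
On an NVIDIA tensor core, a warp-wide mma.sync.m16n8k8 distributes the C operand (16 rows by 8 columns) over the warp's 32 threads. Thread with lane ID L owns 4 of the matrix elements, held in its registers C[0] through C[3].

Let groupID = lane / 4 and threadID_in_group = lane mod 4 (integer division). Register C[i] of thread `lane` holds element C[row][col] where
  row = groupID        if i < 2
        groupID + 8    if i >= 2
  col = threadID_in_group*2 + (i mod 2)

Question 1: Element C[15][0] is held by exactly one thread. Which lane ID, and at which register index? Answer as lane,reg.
r:15=>grp=7,rB=1  c:0=>tig=0,lo=0
L=7*4+0=28  i=1*2+0=2

28,2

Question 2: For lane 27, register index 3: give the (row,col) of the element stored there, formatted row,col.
14,7

lane 27->27/4=6, 27 mod 4=3
i=3  r:6+8->14  c:2·3+1->7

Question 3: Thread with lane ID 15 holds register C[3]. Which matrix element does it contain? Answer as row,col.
lane 15->15/4=3, 15 mod 4=3
i=3  r:3+8->11  c:2·3+1->7

11,7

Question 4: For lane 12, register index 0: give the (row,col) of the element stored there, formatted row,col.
3,0

L=12⇒gr=12>>2=3, th=12&3=0
[0]⇒row 3+0=3  col 0·2+0=0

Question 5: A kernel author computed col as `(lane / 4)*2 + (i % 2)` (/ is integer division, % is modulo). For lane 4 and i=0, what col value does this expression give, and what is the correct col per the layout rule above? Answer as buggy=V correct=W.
buggy=2 correct=0

`(lane / 4)*2 + (i % 2)`[4,0]⇒2
lane 4: gr=1 (4/4), th=0 (4%4)
i=0: r=1+0=1, c=0*2+0=0
col: 2 vs 0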